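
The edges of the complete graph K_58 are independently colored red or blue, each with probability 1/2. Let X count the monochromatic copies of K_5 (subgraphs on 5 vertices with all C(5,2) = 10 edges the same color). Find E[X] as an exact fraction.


Let X = Σ_S X_S over the C(58, 5) = 4582116 subsets S of size 5, where X_S = 1 if the K_5 on S is monochromatic.
For a fixed S, the K_5 on S has C(5, 2) = 10 edges. P[all 10 edges red] = (1/2)^10, and likewise for blue, so P[monochromatic] = 2·(1/2)^10 = 2^{1 − 10} = 1/512.
Summing: E[X] = C(58, 5) · 2^{1 − 10} = 4582116 · 1/512 = 1145529/128.
Numerically: E[X] ≈ 8949.445.

E[X] = C(58,5)·2^(1−C(5,2)) = 1145529/128 ≈ 8949.445.


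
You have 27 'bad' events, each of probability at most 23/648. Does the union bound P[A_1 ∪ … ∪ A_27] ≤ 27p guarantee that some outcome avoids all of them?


Union bound: P[∪_{i=1}^{27} A_i] ≤ Σ_i P[A_i] ≤ 27·p = 27·(23/648) = 23/24.
Numerically: 23/24 ≈ 0.95833.
Is 23/24 < 1? YES.
Since P[∪ A_i] ≤ 23/24 < 1, the complement has P[∩ A_i^c] ≥ 1 − 23/24 = 1/24 > 0, so some outcome avoids every A_i.

27·p = 23/24 ≈ 0.95833; existence CERTIFIED by the union bound.


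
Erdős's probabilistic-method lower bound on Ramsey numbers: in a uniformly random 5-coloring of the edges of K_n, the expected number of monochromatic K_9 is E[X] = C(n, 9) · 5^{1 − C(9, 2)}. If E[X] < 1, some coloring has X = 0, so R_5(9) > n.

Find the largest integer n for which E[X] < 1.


We need C(n, 9) · 5^{1 − 36} < 1, i.e. C(n, 9) < 5^{36 − 1} = 2910383045673370361328125.
Check values of n near the boundary:
  n = 2165: C(2165, 9) = 2832220612024886803272630; 2832220612024886803272630 < 2910383045673370361328125? YES
  n = 2166: C(2166, 9) = 2844037944203015677277940; 2844037944203015677277940 < 2910383045673370361328125? YES
  n = 2167: C(2167, 9) = 2855899084841489792706810; 2855899084841489792706810 < 2910383045673370361328125? YES
  n = 2168: C(2168, 9) = 2867804175977929537095120; 2867804175977929537095120 < 2910383045673370361328125? YES
  n = 2169: C(2169, 9) = 2879753360044504243499683; 2879753360044504243499683 < 2910383045673370361328125? YES
  n = 2170: C(2170, 9) = 2891746779868845075610510; 2891746779868845075610510 < 2910383045673370361328125? YES
  n = 2171: C(2171, 9) = 2903784578674959601827205; 2903784578674959601827205 < 2910383045673370361328125? YES
  n = 2172: C(2172, 9) = 2915866900084148060642020; 2915866900084148060642020 < 2910383045673370361328125? NO
  n = 2173: C(2173, 9) = 2927993888115921319674265; 2927993888115921319674265 < 2910383045673370361328125? NO
  n = 2174: C(2174, 9) = 2940165687188920530702934; 2940165687188920530702934 < 2910383045673370361328125? NO
The largest n with C(n, 9) < 2910383045673370361328125 is n = 2171 (where E[X] = 580756915734991920365441/582076609134674072265625 ≈ 0.9977). Hence R_5(9) > 2171, i.e. R_5(9) ≥ 2172.

Largest n = 2171; hence R_5(9) > 2171.


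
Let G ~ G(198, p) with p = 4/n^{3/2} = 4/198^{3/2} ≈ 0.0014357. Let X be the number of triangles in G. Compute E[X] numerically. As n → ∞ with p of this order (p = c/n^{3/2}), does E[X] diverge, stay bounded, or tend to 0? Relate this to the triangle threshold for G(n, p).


Number of potential triangles: C(198, 3) = 1274196.
Each occurs with probability p³ ≈ (0.0014357)³ ≈ 2.95928381e-09.
By linearity: E[X] = C(198, 3)·p³ ≈ 1274196 · 2.95928381e-09 ≈ 0.003771.
Since α = 3/2 > 1, p = c/n^{3/2} = o(1/n) is below the triangle threshold p ~ 1/n. Asymptotically E[X] ~ (c³/6)·n^{3(1−α)} = (4³/6)·n^{-1.5} → 0, so by Markov's inequality G has no triangles w.h.p.

E[X] ≈ 0.003771; in regime p = Θ(1/n^{3/2}) E[X] tends to 0 (below the triangle threshold p ~ 1/n).


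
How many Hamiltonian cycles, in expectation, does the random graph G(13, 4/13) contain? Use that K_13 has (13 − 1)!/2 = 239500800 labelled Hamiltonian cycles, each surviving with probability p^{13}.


K_13 has (13 − 1)!/2 = 239500800 labelled Hamiltonian cycles.
For each such Hamiltonian cycle H, let X_H = 1 if all 13 edges of H are present in G. Then P[X_H = 1] = p^{13} = (4/13)^{13} = 67108864/302875106592253.
By linearity of expectation: E[X] = Σ_H E[X_H] = 239500800 · p^{13} = 239500800 · 67108864/302875106592253 = 16072626615091200/302875106592253.
Numerically: E[X] ≈ 53.067.

E[X] = 239500800 · (4/13)^{13} = 16072626615091200/302875106592253 ≈ 53.067.


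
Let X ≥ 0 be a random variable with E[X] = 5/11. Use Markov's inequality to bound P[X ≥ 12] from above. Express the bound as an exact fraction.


μ = E[X] = 5/11, a = 12.
Markov: P[X ≥ 12] ≤ μ/a = (5/11)/12 = 5/132.
Numerically: ≈ 0.03788.
(Since a = 12 > μ = 0.45455, the bound 5/132 is < 1 and informative.)

P[X ≥ 12] ≤ 5/132 ≈ 0.03788.


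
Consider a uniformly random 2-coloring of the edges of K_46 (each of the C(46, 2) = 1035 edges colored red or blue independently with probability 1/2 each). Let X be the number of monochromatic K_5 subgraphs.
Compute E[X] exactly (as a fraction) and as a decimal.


Let X = Σ_S X_S over the C(46, 5) = 1370754 subsets S of size 5, where X_S = 1 if the K_5 on S is monochromatic.
For a fixed S, the K_5 on S has C(5, 2) = 10 edges. P[all 10 edges red] = (1/2)^10, and likewise for blue, so P[monochromatic] = 2·(1/2)^10 = 2^{1 − 10} = 1/512.
Summing: E[X] = C(46, 5) · 2^{1 − 10} = 1370754 · 1/512 = 685377/256.
Numerically: E[X] ≈ 2677.254.

E[X] = C(46,5)·2^(1−C(5,2)) = 685377/256 ≈ 2677.254.


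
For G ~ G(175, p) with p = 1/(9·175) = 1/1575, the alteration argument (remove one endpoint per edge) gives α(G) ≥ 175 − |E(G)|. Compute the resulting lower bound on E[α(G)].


E[|E(G)|] = C(175, 2)·p = 15225 · (1/1575) = 29/3.
E[α(G)] ≥ n − E[|E(G)|] = 175 − 29/3 = 496/3.
Numerically: ≈ 165.333333.
(This is only a lower bound; the true E[α(G)] may be larger.)

E[α(G)] ≥ 496/3 ≈ 165.333333.


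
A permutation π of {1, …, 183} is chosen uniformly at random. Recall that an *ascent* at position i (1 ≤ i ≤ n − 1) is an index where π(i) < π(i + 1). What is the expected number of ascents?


Write X = Σ X_I over i = 1, …, 182, with X_I the indicator of one ascent.
There are 182 indicators.
For each fixed i, the pair (π(i), π(i+1)) is a uniformly random ordered pair of distinct values from {1, …, 183}; by symmetry P[π(i) < π(i+1)] = 1/2.
By linearity: E[X] = 182 · (1/2) = (183 − 1) · (1/2) = 91 ≈ 91.0000.

E[X] = 91 = 91.0000.


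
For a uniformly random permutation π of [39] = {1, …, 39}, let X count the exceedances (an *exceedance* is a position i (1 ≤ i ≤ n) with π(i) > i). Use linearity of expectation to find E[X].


Write X = Σ_{i=1}^{39} X_i, where X_i = 1_{π(i) > i}.
For each fixed i, π(i) is uniform over {1, …, 39} (marginal of a uniform permutation), so P[π(i) > i] = (n − i)/n. Summing: Σ_{i=1}^{39} (n − i)/n = (0 + 1 + … + 38)/39 = 39(39 − 1)/(2·39) = (39 − 1)/2.
Hence E[X] = Σ_{i=1}^{39} (39 − i)/39 = 19 ≈ 19.000.

E[X] = 19 = 19.000.


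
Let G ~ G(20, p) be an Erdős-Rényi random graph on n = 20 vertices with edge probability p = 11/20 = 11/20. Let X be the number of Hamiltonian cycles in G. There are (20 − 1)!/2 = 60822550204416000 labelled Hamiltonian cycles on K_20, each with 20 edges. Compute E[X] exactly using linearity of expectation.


K_20 has (20 − 1)!/2 = 60822550204416000 labelled Hamiltonian cycles.
For each such Hamiltonian cycle H, let X_H = 1 if all 20 edges of H are present in G. Then P[X_H = 1] = p^{20} = (11/20)^{20} = 672749994932560009201/104857600000000000000000000.
Summing the indicators: E[X] = Σ_H E[X_H] = 60822550204416000 · p^{20} = 60822550204416000 · 672749994932560009201/104857600000000000000000000 = 9989836509230039246035759128621/25600000000000000000.
Numerically: E[X] ≈ 3.9e+11.

E[X] = 60822550204416000 · (11/20)^{20} = 9989836509230039246035759128621/25600000000000000000 ≈ 3.9e+11.


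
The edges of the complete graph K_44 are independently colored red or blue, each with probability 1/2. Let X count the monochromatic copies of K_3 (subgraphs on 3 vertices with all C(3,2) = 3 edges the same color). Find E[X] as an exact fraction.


Let X = Σ_S X_S over the C(44, 3) = 13244 subsets S of size 3, where X_S = 1 if the K_3 on S is monochromatic.
For a fixed S, the K_3 on S has C(3, 2) = 3 edges. P[all 3 edges red] = (1/2)^3, and likewise for blue, so P[monochromatic] = 2·(1/2)^3 = 2^{1 − 3} = 1/4.
By linearity of expectation: E[X] = C(44, 3) · 2^{1 − 3} = 13244 · 1/4 = 3311.
Numerically: E[X] ≈ 3311.000000.

E[X] = C(44,3)·2^(1−C(3,2)) = 3311 ≈ 3311.000000.


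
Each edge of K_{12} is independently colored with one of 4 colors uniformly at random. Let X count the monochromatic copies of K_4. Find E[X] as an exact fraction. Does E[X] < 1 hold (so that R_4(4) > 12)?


E[X] = C(12, 4) · 4^{1 − 6} = 495 · 4^{−5} = 495/1024.
As a reduced fraction: E[X] = 495/1024 ≈ 0.48340.
Is E[X] < 1? YES.
Since E[X] < 1, there exists a 4-coloring of K_{12} with no monochromatic K_4; hence R_4(4) > 12.

E[X] = 495/1024 ≈ 0.48340; E[X] < 1, so R_4(4) > 12.


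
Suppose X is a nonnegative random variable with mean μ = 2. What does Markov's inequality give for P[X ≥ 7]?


μ = E[X] = 2, a = 7.
Markov: P[X ≥ 7] ≤ μ/a = (2)/7 = 2/7.
Numerically: ≈ 0.28571.
(Since a = 7 > μ = 2.00000, the bound 2/7 is < 1 and informative.)

P[X ≥ 7] ≤ 2/7 ≈ 0.28571.


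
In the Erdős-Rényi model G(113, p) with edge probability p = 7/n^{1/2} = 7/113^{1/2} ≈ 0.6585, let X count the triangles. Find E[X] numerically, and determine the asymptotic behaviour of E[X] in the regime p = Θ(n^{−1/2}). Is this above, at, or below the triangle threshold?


Number of potential triangles: C(113, 3) = 234136.
Each occurs with probability p³ ≈ (0.6585)³ ≈ 2.855462e-01.
By linearity: E[X] = C(113, 3)·p³ ≈ 234136 · 2.855462e-01 ≈ 66856.6558.
Since α = 1/2 < 1, p = c/n^{1/2} ≫ 1/n is above the triangle threshold p ~ 1/n. Asymptotically E[X] ~ (c³/6)·n^{3(1−α)} = (7³/6)·n^{1.5} → ∞; triangles are abundant w.h.p.

E[X] ≈ 66856.6558; in regime p = Θ(1/n^{1/2}) E[X] diverges (above the triangle threshold p ~ 1/n).


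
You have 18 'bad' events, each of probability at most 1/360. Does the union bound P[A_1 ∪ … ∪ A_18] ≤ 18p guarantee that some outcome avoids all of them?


Union bound: P[∪_{i=1}^{18} A_i] ≤ Σ_i P[A_i] ≤ 18·p = 18·(1/360) = 1/20.
Numerically: 1/20 ≈ 0.0500.
Is 1/20 < 1? YES.
Since P[∪ A_i] ≤ 1/20 < 1, the complement has P[∩ A_i^c] ≥ 1 − 1/20 = 19/20 > 0, so some outcome avoids every A_i.

18·p = 1/20 ≈ 0.0500; existence CERTIFIED by the union bound.


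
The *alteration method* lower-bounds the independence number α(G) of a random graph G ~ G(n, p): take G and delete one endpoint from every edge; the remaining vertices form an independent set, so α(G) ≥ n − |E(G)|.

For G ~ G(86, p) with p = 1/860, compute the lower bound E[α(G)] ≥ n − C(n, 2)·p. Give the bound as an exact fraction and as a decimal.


E[|E(G)|] = C(86, 2)·p = 3655 · (1/860) = 17/4.
E[α(G)] ≥ n − E[|E(G)|] = 86 − 17/4 = 327/4.
Numerically: ≈ 81.750000.
(This is only a lower bound; the true E[α(G)] may be larger.)

E[α(G)] ≥ 327/4 ≈ 81.750000.


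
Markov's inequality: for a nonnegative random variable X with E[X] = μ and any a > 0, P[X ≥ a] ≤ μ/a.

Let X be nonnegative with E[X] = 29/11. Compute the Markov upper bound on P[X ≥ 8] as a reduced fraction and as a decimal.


μ = E[X] = 29/11, a = 8.
Markov: P[X ≥ 8] ≤ μ/a = (29/11)/8 = 29/88.
Numerically: ≈ 0.329545.
(Since a = 8 > μ = 2.636364, the bound 29/88 is < 1 and informative.)

P[X ≥ 8] ≤ 29/88 ≈ 0.329545.


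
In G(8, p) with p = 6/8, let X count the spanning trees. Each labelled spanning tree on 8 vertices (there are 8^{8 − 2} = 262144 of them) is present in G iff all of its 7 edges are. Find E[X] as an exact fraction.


K_8 has 8^{8 − 2} = 262144 labelled spanning trees.
For each such spanning tree H, let X_H = 1 if all 7 edges of H are present in G. Then P[X_H = 1] = p^{7} = (3/4)^{7} = 2187/16384.
Summing the indicators: E[X] = Σ_H E[X_H] = 262144 · p^{7} = 262144 · 2187/16384 = 34992.
Numerically: E[X] ≈ 3.5e+04.

E[X] = 262144 · (3/4)^{7} = 34992 ≈ 3.5e+04.


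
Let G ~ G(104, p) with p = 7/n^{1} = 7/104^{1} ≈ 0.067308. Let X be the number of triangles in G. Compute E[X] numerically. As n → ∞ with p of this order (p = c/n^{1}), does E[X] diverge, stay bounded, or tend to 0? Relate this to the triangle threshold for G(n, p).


Number of potential triangles: C(104, 3) = 182104.
Each occurs with probability p³ ≈ (0.067308)³ ≈ 3.0492575e-04.
By linearity: E[X] = C(104, 3)·p³ ≈ 182104 · 3.0492575e-04 ≈ 55.52820.
Here α = 1, so p = 7/n is exactly at the triangle threshold p ~ 1/n. Asymptotically E[X] → c³/6 = 7³/6 = 343/6 ≈ 57.16667, a bounded constant. In this regime the triangle count is asymptotically Poisson(c³/6).

E[X] ≈ 55.52820; in regime p = Θ(1/n^{1}) E[X] stays bounded (at the triangle threshold p ~ 1/n).


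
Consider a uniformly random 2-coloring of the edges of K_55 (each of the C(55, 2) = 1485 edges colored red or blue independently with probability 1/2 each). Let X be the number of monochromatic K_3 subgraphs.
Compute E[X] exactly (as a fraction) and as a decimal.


Let X = Σ_S X_S over the C(55, 3) = 26235 subsets S of size 3, where X_S = 1 if the K_3 on S is monochromatic.
For a fixed S, the K_3 on S has C(3, 2) = 3 edges. P[all 3 edges red] = (1/2)^3, and likewise for blue, so P[monochromatic] = 2·(1/2)^3 = 2^{1 − 3} = 1/4.
By linearity: E[X] = C(55, 3) · 2^{1 − 3} = 26235 · 1/4 = 26235/4.
Numerically: E[X] ≈ 6558.7500.

E[X] = C(55,3)·2^(1−C(3,2)) = 26235/4 ≈ 6558.7500.


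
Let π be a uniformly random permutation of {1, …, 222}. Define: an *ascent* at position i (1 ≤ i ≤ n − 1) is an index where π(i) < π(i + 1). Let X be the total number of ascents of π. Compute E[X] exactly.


Write X = Σ X_I over i = 1, …, 221, with X_I the indicator of one ascent.
There are 221 indicators.
For each fixed i, the pair (π(i), π(i+1)) is a uniformly random ordered pair of distinct values from {1, …, 222}; by symmetry P[π(i) < π(i+1)] = 1/2.
By linearity: E[X] = 221 · (1/2) = (222 − 1) · (1/2) = 221/2 ≈ 110.50000.

E[X] = 221/2 = 110.50000.


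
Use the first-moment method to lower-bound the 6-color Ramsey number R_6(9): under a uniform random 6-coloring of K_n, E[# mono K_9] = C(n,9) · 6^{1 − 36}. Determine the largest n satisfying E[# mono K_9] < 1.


We need C(n, 9) · 6^{1 − 36} < 1, i.e. C(n, 9) < 6^{36 − 1} = 1719070799748422591028658176.
Check values of n near the boundary:
  n = 4402: C(4402, 9) = 1696419745356657449393393700; 1696419745356657449393393700 < 1719070799748422591028658176? YES
  n = 4403: C(4403, 9) = 1699894433046281918452233150; 1699894433046281918452233150 < 1719070799748422591028658176? YES
  n = 4404: C(4404, 9) = 1703375445537161676647015880; 1703375445537161676647015880 < 1719070799748422591028658176? YES
  n = 4405: C(4405, 9) = 1706862792900636302463627150; 1706862792900636302463627150 < 1719070799748422591028658176? YES
  n = 4406: C(4406, 9) = 1710356485221788389505285700; 1710356485221788389505285700 < 1719070799748422591028658176? YES
  n = 4407: C(4407, 9) = 1713856532599459170657070050; 1713856532599459170657070050 < 1719070799748422591028658176? YES
  n = 4408: C(4408, 9) = 1717362945146264156457459600; 1717362945146264156457459600 < 1719070799748422591028658176? YES
  n = 4409: C(4409, 9) = 1720875732988608787686577131; 1720875732988608787686577131 < 1719070799748422591028658176? NO
  n = 4410: C(4410, 9) = 1724394906266704102180823710; 1724394906266704102180823710 < 1719070799748422591028658176? NO
The largest n with C(n, 9) < 1719070799748422591028658176 is n = 4408 (where E[X] = 35778394690547169926197075/35813974994758803979763712 ≈ 0.999). Hence R_6(9) > 4408, i.e. R_6(9) ≥ 4409.

Largest n = 4408; hence R_6(9) > 4408.


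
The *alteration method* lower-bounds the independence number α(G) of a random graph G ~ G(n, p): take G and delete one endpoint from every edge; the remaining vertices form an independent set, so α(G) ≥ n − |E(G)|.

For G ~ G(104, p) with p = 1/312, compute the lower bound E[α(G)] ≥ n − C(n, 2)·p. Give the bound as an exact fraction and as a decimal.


E[|E(G)|] = C(104, 2)·p = 5356 · (1/312) = 103/6.
E[α(G)] ≥ n − E[|E(G)|] = 104 − 103/6 = 521/6.
Numerically: ≈ 86.833333.
(This is only a lower bound; the true E[α(G)] may be larger.)

E[α(G)] ≥ 521/6 ≈ 86.833333.


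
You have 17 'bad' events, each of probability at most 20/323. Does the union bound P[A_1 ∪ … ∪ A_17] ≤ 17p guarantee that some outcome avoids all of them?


Union bound: P[∪_{i=1}^{17} A_i] ≤ Σ_i P[A_i] ≤ 17·p = 17·(20/323) = 20/19.
Numerically: 20/19 ≈ 1.05263.
Is 20/19 < 1? NO.
Since the bound 20/19 is ≥ 1, the union bound is uninformative here; it does NOT by itself certify existence.

17·p = 20/19 ≈ 1.05263; existence NOT certified by the union bound.


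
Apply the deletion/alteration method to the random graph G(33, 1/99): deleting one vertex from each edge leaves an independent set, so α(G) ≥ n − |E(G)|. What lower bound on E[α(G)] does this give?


E[|E(G)|] = C(33, 2)·p = 528 · (1/99) = 16/3.
E[α(G)] ≥ n − E[|E(G)|] = 33 − 16/3 = 83/3.
Numerically: ≈ 27.667.
(This is only a lower bound; the true E[α(G)] may be larger.)

E[α(G)] ≥ 83/3 ≈ 27.667.


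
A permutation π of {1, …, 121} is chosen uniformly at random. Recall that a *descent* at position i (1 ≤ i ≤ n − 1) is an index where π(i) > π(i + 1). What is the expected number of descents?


Write X = Σ X_I over i = 1, …, 120, with X_I the indicator of one descent.
There are 120 indicators.
For each fixed i, the pair (π(i), π(i+1)) is a uniformly random ordered pair of distinct values from {1, …, 121}; by symmetry P[π(i) > π(i+1)] = 1/2.
By linearity: E[X] = 120 · (1/2) = (121 − 1) · (1/2) = 60 ≈ 60.000.

E[X] = 60 = 60.000.


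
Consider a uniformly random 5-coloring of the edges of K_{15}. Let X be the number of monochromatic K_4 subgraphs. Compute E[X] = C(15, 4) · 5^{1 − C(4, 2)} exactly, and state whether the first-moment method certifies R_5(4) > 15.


E[X] = C(15, 4) · 5^{1 − 6} = 1365 · 5^{−5} = 1365/3125.
As a reduced fraction: E[X] = 273/625 ≈ 0.43680.
Is E[X] < 1? YES.
Since E[X] < 1, there exists a 5-coloring of K_{15} with no monochromatic K_4; hence R_5(4) > 15.

E[X] = 273/625 ≈ 0.43680; E[X] < 1, so R_5(4) > 15.


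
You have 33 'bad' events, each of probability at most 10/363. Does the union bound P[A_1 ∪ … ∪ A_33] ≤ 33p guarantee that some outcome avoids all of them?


Union bound: P[∪_{i=1}^{33} A_i] ≤ Σ_i P[A_i] ≤ 33·p = 33·(10/363) = 10/11.
Numerically: 10/11 ≈ 0.909.
Is 10/11 < 1? YES.
Since P[∪ A_i] ≤ 10/11 < 1, the complement has P[∩ A_i^c] ≥ 1 − 10/11 = 1/11 > 0, so some outcome avoids every A_i.

33·p = 10/11 ≈ 0.909; existence CERTIFIED by the union bound.


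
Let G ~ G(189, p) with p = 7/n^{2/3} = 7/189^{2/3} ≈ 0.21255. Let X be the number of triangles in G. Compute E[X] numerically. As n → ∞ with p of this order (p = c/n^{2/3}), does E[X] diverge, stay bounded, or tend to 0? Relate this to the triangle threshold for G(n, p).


Number of potential triangles: C(189, 3) = 1107414.
Each occurs with probability p³ ≈ (0.21255)³ ≈ 9.6021948e-03.
By linearity: E[X] = C(189, 3)·p³ ≈ 1107414 · 9.6021948e-03 ≈ 10633.60494.
Since α = 2/3 < 1, p = c/n^{2/3} ≫ 1/n is above the triangle threshold p ~ 1/n. Asymptotically E[X] ~ (c³/6)·n^{3(1−α)} = (7³/6)·n^{1} → ∞; triangles are abundant w.h.p.

E[X] ≈ 10633.60494; in regime p = Θ(1/n^{2/3}) E[X] diverges (above the triangle threshold p ~ 1/n).


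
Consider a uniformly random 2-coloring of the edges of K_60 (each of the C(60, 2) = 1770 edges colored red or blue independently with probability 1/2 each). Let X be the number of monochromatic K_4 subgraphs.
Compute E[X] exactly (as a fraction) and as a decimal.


Let X = Σ_S X_S over the C(60, 4) = 487635 subsets S of size 4, where X_S = 1 if the K_4 on S is monochromatic.
For a fixed S, the K_4 on S has C(4, 2) = 6 edges. P[all 6 edges red] = (1/2)^6, and likewise for blue, so P[monochromatic] = 2·(1/2)^6 = 2^{1 − 6} = 1/32.
By linearity: E[X] = C(60, 4) · 2^{1 − 6} = 487635 · 1/32 = 487635/32.
Numerically: E[X] ≈ 15238.593750.

E[X] = C(60,4)·2^(1−C(4,2)) = 487635/32 ≈ 15238.593750.


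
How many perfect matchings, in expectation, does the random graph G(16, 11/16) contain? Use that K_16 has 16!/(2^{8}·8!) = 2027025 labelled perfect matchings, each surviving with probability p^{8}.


K_16 has 16!/(2^{8}·8!) = 2027025 labelled perfect matchings.
For each such perfect matching H, let X_H = 1 if all 8 edges of H are present in G. Then P[X_H = 1] = p^{8} = (11/16)^{8} = 214358881/4294967296.
By linearity: E[X] = Σ_H E[X_H] = 2027025 · p^{8} = 2027025 · 214358881/4294967296 = 434510810759025/4294967296.
Numerically: E[X] ≈ 1.01e+05.

E[X] = 2027025 · (11/16)^{8} = 434510810759025/4294967296 ≈ 1.01e+05.


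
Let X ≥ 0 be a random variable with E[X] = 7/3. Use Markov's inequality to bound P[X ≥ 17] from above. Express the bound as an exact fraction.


μ = E[X] = 7/3, a = 17.
Markov: P[X ≥ 17] ≤ μ/a = (7/3)/17 = 7/51.
Numerically: ≈ 0.137255.
(Since a = 17 > μ = 2.333333, the bound 7/51 is < 1 and informative.)

P[X ≥ 17] ≤ 7/51 ≈ 0.137255.


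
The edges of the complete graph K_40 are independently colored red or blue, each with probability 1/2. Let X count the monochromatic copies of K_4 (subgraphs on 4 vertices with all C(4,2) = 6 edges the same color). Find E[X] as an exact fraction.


Let X = Σ_S X_S over the C(40, 4) = 91390 subsets S of size 4, where X_S = 1 if the K_4 on S is monochromatic.
For a fixed S, the K_4 on S has C(4, 2) = 6 edges. P[all 6 edges red] = (1/2)^6, and likewise for blue, so P[monochromatic] = 2·(1/2)^6 = 2^{1 − 6} = 1/32.
By linearity: E[X] = C(40, 4) · 2^{1 − 6} = 91390 · 1/32 = 45695/16.
Numerically: E[X] ≈ 2855.93750.

E[X] = C(40,4)·2^(1−C(4,2)) = 45695/16 ≈ 2855.93750.


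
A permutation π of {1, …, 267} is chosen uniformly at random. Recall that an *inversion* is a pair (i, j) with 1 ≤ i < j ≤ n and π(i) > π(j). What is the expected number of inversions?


Write X = Σ X_I over the C(267, 2) = 35511 pairs i < j, with X_I the indicator of one inversion.
There are 35511 indicators.
For each fixed pair i < j, the values π(i) and π(j) are two distinct elements of {1, …, 267} in uniformly random order; by symmetry P[π(i) > π(j)] = 1/2.
By linearity: E[X] = 35511 · (1/2) = C(267, 2) · (1/2) = 35511/2 = 35511/2 ≈ 17755.500.

E[X] = 35511/2 = 17755.500.


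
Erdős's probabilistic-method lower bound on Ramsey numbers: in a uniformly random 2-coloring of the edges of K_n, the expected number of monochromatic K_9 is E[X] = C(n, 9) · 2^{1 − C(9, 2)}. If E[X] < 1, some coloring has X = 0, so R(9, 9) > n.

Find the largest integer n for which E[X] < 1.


We need C(n, 9) · 2^{1 − 36} < 1, i.e. C(n, 9) < 2^{36 − 1} = 34359738368.
Check values of n near the boundary:
  n = 64: C(64, 9) = 27540584512; 27540584512 < 34359738368? YES
  n = 65: C(65, 9) = 31966749880; 31966749880 < 34359738368? YES
  n = 66: C(66, 9) = 37014131440; 37014131440 < 34359738368? NO
  n = 67: C(67, 9) = 42757703560; 42757703560 < 34359738368? NO
  n = 68: C(68, 9) = 49280065120; 49280065120 < 34359738368? NO
The largest n with C(n, 9) < 34359738368 is n = 65 (where E[X] = 3995843735/4294967296 ≈ 0.9303549). Hence R(9, 9) > 65, i.e. R(9, 9) ≥ 66.

Largest n = 65; hence R(9, 9) > 65.


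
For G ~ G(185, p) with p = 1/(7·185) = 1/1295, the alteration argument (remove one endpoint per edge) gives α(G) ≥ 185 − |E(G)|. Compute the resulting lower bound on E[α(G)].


E[|E(G)|] = C(185, 2)·p = 17020 · (1/1295) = 92/7.
E[α(G)] ≥ n − E[|E(G)|] = 185 − 92/7 = 1203/7.
Numerically: ≈ 171.857143.
(This is only a lower bound; the true E[α(G)] may be larger.)

E[α(G)] ≥ 1203/7 ≈ 171.857143.


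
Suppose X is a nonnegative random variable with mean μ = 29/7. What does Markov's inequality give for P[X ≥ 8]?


μ = E[X] = 29/7, a = 8.
Markov: P[X ≥ 8] ≤ μ/a = (29/7)/8 = 29/56.
Numerically: ≈ 0.5179.
(Since a = 8 > μ = 4.1429, the bound 29/56 is < 1 and informative.)

P[X ≥ 8] ≤ 29/56 ≈ 0.5179.


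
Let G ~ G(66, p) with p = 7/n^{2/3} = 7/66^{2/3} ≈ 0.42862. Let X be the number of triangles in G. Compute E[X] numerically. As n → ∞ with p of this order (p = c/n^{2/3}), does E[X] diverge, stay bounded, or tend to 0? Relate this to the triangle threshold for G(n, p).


Number of potential triangles: C(66, 3) = 45760.
Each occurs with probability p³ ≈ (0.42862)³ ≈ 7.8741965e-02.
By linearity: E[X] = C(66, 3)·p³ ≈ 45760 · 7.8741965e-02 ≈ 3603.23232.
Since α = 2/3 < 1, p = c/n^{2/3} ≫ 1/n is above the triangle threshold p ~ 1/n. Asymptotically E[X] ~ (c³/6)·n^{3(1−α)} = (7³/6)·n^{1} → ∞; triangles are abundant w.h.p.

E[X] ≈ 3603.23232; in regime p = Θ(1/n^{2/3}) E[X] diverges (above the triangle threshold p ~ 1/n).


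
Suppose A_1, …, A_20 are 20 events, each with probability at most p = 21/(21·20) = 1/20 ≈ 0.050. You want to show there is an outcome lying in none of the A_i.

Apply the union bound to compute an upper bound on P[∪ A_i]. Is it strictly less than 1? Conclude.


Union bound: P[∪_{i=1}^{20} A_i] ≤ Σ_i P[A_i] ≤ 20·p = 20·(1/20) = 1.
Numerically: 1 ≈ 1.000.
Is 1 < 1? NO.
Since the bound 1 is ≥ 1, the union bound is uninformative here; it does NOT by itself certify existence.

20·p = 1 ≈ 1.000; existence NOT certified by the union bound.


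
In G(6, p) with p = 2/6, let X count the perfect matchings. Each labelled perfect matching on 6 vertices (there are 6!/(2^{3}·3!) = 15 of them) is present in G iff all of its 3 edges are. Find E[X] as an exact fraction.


K_6 has 6!/(2^{3}·3!) = 15 labelled perfect matchings.
For each such perfect matching H, let X_H = 1 if all 3 edges of H are present in G. Then P[X_H = 1] = p^{3} = (1/3)^{3} = 1/27.
By linearity: E[X] = Σ_H E[X_H] = 15 · p^{3} = 15 · 1/27 = 5/9.
Numerically: E[X] ≈ 0.55556.

E[X] = 15 · (1/3)^{3} = 5/9 ≈ 0.55556.


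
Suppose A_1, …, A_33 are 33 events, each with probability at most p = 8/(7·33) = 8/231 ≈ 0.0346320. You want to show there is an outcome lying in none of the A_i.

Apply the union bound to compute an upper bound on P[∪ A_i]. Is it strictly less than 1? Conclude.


Union bound: P[∪_{i=1}^{33} A_i] ≤ Σ_i P[A_i] ≤ 33·p = 33·(8/231) = 8/7.
Numerically: 8/7 ≈ 1.1428571.
Is 8/7 < 1? NO.
Since the bound 8/7 is ≥ 1, the union bound is uninformative here; it does NOT by itself certify existence.

33·p = 8/7 ≈ 1.1428571; existence NOT certified by the union bound.


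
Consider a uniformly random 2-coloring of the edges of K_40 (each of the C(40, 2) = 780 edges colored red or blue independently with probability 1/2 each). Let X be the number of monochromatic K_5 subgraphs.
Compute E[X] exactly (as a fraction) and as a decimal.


Let X = Σ_S X_S over the C(40, 5) = 658008 subsets S of size 5, where X_S = 1 if the K_5 on S is monochromatic.
For a fixed S, the K_5 on S has C(5, 2) = 10 edges. P[all 10 edges red] = (1/2)^10, and likewise for blue, so P[monochromatic] = 2·(1/2)^10 = 2^{1 − 10} = 1/512.
By linearity: E[X] = C(40, 5) · 2^{1 − 10} = 658008 · 1/512 = 82251/64.
Numerically: E[X] ≈ 1285.17188.

E[X] = C(40,5)·2^(1−C(5,2)) = 82251/64 ≈ 1285.17188.


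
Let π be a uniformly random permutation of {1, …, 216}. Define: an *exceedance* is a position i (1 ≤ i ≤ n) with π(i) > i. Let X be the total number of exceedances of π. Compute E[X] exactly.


Write X = Σ_{i=1}^{216} X_i, where X_i = 1_{π(i) > i}.
For each fixed i, π(i) is uniform over {1, …, 216} (marginal of a uniform permutation), so P[π(i) > i] = (n − i)/n. Summing: Σ_{i=1}^{216} (n − i)/n = (0 + 1 + … + 215)/216 = 216(216 − 1)/(2·216) = (216 − 1)/2.
Hence E[X] = Σ_{i=1}^{216} (216 − i)/216 = 215/2 ≈ 107.500.

E[X] = 215/2 = 107.500.


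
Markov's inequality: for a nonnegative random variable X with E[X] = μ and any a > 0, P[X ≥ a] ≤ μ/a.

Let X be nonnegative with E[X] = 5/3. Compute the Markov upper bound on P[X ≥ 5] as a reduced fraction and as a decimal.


μ = E[X] = 5/3, a = 5.
Markov: P[X ≥ 5] ≤ μ/a = (5/3)/5 = 1/3.
Numerically: ≈ 0.3333.
(Since a = 5 > μ = 1.6667, the bound 1/3 is < 1 and informative.)

P[X ≥ 5] ≤ 1/3 ≈ 0.3333.


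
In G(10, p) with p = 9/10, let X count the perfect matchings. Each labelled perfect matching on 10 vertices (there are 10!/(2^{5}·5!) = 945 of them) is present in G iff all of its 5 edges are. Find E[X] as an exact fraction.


K_10 has 10!/(2^{5}·5!) = 945 labelled perfect matchings.
For each such perfect matching H, let X_H = 1 if all 5 edges of H are present in G. Then P[X_H = 1] = p^{5} = (9/10)^{5} = 59049/100000.
By linearity of expectation: E[X] = Σ_H E[X_H] = 945 · p^{5} = 945 · 59049/100000 = 11160261/20000.
Numerically: E[X] ≈ 558.01.

E[X] = 945 · (9/10)^{5} = 11160261/20000 ≈ 558.01.


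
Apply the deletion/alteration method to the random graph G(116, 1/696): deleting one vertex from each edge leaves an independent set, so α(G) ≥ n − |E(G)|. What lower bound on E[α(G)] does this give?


E[|E(G)|] = C(116, 2)·p = 6670 · (1/696) = 115/12.
E[α(G)] ≥ n − E[|E(G)|] = 116 − 115/12 = 1277/12.
Numerically: ≈ 106.41667.
(This is only a lower bound; the true E[α(G)] may be larger.)

E[α(G)] ≥ 1277/12 ≈ 106.41667.


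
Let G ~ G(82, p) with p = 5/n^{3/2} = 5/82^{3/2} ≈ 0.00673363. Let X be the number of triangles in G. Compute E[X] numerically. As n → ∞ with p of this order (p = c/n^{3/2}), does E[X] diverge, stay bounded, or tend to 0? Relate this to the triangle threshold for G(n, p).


Number of potential triangles: C(82, 3) = 88560.
Each occurs with probability p³ ≈ (0.00673363)³ ≈ 3.05314674e-07.
By linearity: E[X] = C(82, 3)·p³ ≈ 88560 · 3.05314674e-07 ≈ 0.027039.
Since α = 3/2 > 1, p = c/n^{3/2} = o(1/n) is below the triangle threshold p ~ 1/n. Asymptotically E[X] ~ (c³/6)·n^{3(1−α)} = (5³/6)·n^{-1.5} → 0, so by Markov's inequality G has no triangles w.h.p.

E[X] ≈ 0.027039; in regime p = Θ(1/n^{3/2}) E[X] tends to 0 (below the triangle threshold p ~ 1/n).


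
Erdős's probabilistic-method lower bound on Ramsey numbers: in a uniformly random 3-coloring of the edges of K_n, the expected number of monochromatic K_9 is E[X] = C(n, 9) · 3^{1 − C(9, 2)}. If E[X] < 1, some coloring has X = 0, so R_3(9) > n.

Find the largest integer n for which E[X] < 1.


We need C(n, 9) · 3^{1 − 36} < 1, i.e. C(n, 9) < 3^{36 − 1} = 50031545098999707.
Check values of n near the boundary:
  n = 296: C(296, 9) = 42513789098994080; 42513789098994080 < 50031545098999707? YES
  n = 297: C(297, 9) = 43842345008337645; 43842345008337645 < 50031545098999707? YES
  n = 298: C(298, 9) = 45207677551849890; 45207677551849890 < 50031545098999707? YES
  n = 299: C(299, 9) = 46610674441390059; 46610674441390059 < 50031545098999707? YES
  n = 300: C(300, 9) = 48052241692154700; 48052241692154700 < 50031545098999707? YES
  n = 301: C(301, 9) = 49533303936090975; 49533303936090975 < 50031545098999707? YES
  n = 302: C(302, 9) = 51054804739588650; 51054804739588650 < 50031545098999707? NO
  n = 303: C(303, 9) = 52617706925494425; 52617706925494425 < 50031545098999707? NO
  n = 304: C(304, 9) = 54222992899492560; 54222992899492560 < 50031545098999707? NO
The largest n with C(n, 9) < 50031545098999707 is n = 301 (where E[X] = 16511101312030325/16677181699666569 ≈ 0.990041). Hence R_3(9) > 301, i.e. R_3(9) ≥ 302.

Largest n = 301; hence R_3(9) > 301.


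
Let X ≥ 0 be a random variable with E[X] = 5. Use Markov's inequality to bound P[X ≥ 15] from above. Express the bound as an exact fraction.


μ = E[X] = 5, a = 15.
Markov: P[X ≥ 15] ≤ μ/a = (5)/15 = 1/3.
Numerically: ≈ 0.3333.
(Since a = 15 > μ = 5.0000, the bound 1/3 is < 1 and informative.)

P[X ≥ 15] ≤ 1/3 ≈ 0.3333.


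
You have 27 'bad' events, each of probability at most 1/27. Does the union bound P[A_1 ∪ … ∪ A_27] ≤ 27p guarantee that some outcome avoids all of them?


Union bound: P[∪_{i=1}^{27} A_i] ≤ Σ_i P[A_i] ≤ 27·p = 27·(1/27) = 1.
Numerically: 1 ≈ 1.000000.
Is 1 < 1? NO.
Since the bound 1 is ≥ 1, the union bound is uninformative here; it does NOT by itself certify existence.

27·p = 1 ≈ 1.000000; existence NOT certified by the union bound.


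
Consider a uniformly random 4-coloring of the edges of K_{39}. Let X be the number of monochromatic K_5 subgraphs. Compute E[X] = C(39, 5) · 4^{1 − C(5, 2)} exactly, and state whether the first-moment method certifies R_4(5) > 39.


E[X] = C(39, 5) · 4^{1 − 10} = 575757 · 4^{−9} = 575757/262144.
As a reduced fraction: E[X] = 575757/262144 ≈ 2.19634.
Is E[X] < 1? NO.
Since E[X] ≥ 1, the first-moment bound is inconclusive at n = 39; it does NOT by itself certify R_4(5) > 39.

E[X] = 575757/262144 ≈ 2.19634; E[X] ≥ 1; first-moment method inconclusive here.


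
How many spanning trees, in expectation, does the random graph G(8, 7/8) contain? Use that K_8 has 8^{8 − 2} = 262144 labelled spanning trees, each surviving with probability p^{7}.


K_8 has 8^{8 − 2} = 262144 labelled spanning trees.
For each such spanning tree H, let X_H = 1 if all 7 edges of H are present in G. Then P[X_H = 1] = p^{7} = (7/8)^{7} = 823543/2097152.
By linearity: E[X] = Σ_H E[X_H] = 262144 · p^{7} = 262144 · 823543/2097152 = 823543/8.
Numerically: E[X] ≈ 102943.

E[X] = 262144 · (7/8)^{7} = 823543/8 ≈ 102943.


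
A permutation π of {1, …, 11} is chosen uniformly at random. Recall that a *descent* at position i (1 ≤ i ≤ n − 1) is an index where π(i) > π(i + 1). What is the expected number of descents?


Write X = Σ X_I over i = 1, …, 10, with X_I the indicator of one descent.
There are 10 indicators.
For each fixed i, the pair (π(i), π(i+1)) is a uniformly random ordered pair of distinct values from {1, …, 11}; by symmetry P[π(i) > π(i+1)] = 1/2.
By linearity: E[X] = 10 · (1/2) = (11 − 1) · (1/2) = 5 ≈ 5.0000.

E[X] = 5 = 5.0000.


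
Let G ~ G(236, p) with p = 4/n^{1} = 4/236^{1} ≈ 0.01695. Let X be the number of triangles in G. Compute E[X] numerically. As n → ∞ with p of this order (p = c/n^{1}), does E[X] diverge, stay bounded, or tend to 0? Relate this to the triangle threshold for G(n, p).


Number of potential triangles: C(236, 3) = 2162940.
Each occurs with probability p³ ≈ (0.01695)³ ≈ 4.869047e-06.
By linearity: E[X] = C(236, 3)·p³ ≈ 2162940 · 4.869047e-06 ≈ 10.5315.
Here α = 1, so p = 4/n is exactly at the triangle threshold p ~ 1/n. Asymptotically E[X] → c³/6 = 4³/6 = 32/3 ≈ 10.6667, a bounded constant. In this regime the triangle count is asymptotically Poisson(c³/6).

E[X] ≈ 10.5315; in regime p = Θ(1/n^{1}) E[X] stays bounded (at the triangle threshold p ~ 1/n).


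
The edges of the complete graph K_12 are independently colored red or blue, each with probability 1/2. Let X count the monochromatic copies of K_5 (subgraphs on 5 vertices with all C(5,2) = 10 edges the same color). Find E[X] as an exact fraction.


Let X = Σ_S X_S over the C(12, 5) = 792 subsets S of size 5, where X_S = 1 if the K_5 on S is monochromatic.
For a fixed S, the K_5 on S has C(5, 2) = 10 edges. P[all 10 edges red] = (1/2)^10, and likewise for blue, so P[monochromatic] = 2·(1/2)^10 = 2^{1 − 10} = 1/512.
By linearity of expectation: E[X] = C(12, 5) · 2^{1 − 10} = 792 · 1/512 = 99/64.
Numerically: E[X] ≈ 1.54688.

E[X] = C(12,5)·2^(1−C(5,2)) = 99/64 ≈ 1.54688.


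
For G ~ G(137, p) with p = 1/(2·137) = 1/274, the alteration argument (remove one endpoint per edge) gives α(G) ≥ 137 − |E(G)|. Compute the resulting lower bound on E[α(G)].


E[|E(G)|] = C(137, 2)·p = 9316 · (1/274) = 34.
E[α(G)] ≥ n − E[|E(G)|] = 137 − 34 = 103.
Numerically: ≈ 103.000000.
(This is only a lower bound; the true E[α(G)] may be larger.)

E[α(G)] ≥ 103 ≈ 103.000000.


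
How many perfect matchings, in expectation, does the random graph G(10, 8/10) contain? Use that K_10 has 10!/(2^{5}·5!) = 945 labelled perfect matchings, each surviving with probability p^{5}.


K_10 has 10!/(2^{5}·5!) = 945 labelled perfect matchings.
For each such perfect matching H, let X_H = 1 if all 5 edges of H are present in G. Then P[X_H = 1] = p^{5} = (4/5)^{5} = 1024/3125.
Summing the indicators: E[X] = Σ_H E[X_H] = 945 · p^{5} = 945 · 1024/3125 = 193536/625.
Numerically: E[X] ≈ 310.

E[X] = 945 · (4/5)^{5} = 193536/625 ≈ 310.


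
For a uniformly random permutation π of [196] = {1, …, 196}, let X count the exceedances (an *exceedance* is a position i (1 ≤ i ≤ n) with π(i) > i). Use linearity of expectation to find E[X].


Write X = Σ_{i=1}^{196} X_i, where X_i = 1_{π(i) > i}.
For each fixed i, π(i) is uniform over {1, …, 196} (marginal of a uniform permutation), so P[π(i) > i] = (n − i)/n. Summing: Σ_{i=1}^{196} (n − i)/n = (0 + 1 + … + 195)/196 = 196(196 − 1)/(2·196) = (196 − 1)/2.
Hence E[X] = Σ_{i=1}^{196} (196 − i)/196 = 195/2 ≈ 97.50000.

E[X] = 195/2 = 97.50000.


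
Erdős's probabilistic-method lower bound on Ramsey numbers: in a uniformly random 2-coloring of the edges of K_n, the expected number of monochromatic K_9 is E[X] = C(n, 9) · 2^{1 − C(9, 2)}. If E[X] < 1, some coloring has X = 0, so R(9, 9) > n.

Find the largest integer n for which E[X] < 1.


We need C(n, 9) · 2^{1 − 36} < 1, i.e. C(n, 9) < 2^{36 − 1} = 34359738368.
Check values of n near the boundary:
  n = 59: C(59, 9) = 12565671261; 12565671261 < 34359738368? YES
  n = 60: C(60, 9) = 14783142660; 14783142660 < 34359738368? YES
  n = 61: C(61, 9) = 17341763505; 17341763505 < 34359738368? YES
  n = 62: C(62, 9) = 20286591270; 20286591270 < 34359738368? YES
  n = 63: C(63, 9) = 23667689815; 23667689815 < 34359738368? YES
  n = 64: C(64, 9) = 27540584512; 27540584512 < 34359738368? YES
  n = 65: C(65, 9) = 31966749880; 31966749880 < 34359738368? YES
  n = 66: C(66, 9) = 37014131440; 37014131440 < 34359738368? NO
The largest n with C(n, 9) < 34359738368 is n = 65 (where E[X] = 3995843735/4294967296 ≈ 0.9304). Hence R(9, 9) > 65, i.e. R(9, 9) ≥ 66.

Largest n = 65; hence R(9, 9) > 65.


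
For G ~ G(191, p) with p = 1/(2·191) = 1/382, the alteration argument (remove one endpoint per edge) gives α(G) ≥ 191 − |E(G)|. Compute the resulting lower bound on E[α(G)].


E[|E(G)|] = C(191, 2)·p = 18145 · (1/382) = 95/2.
E[α(G)] ≥ n − E[|E(G)|] = 191 − 95/2 = 287/2.
Numerically: ≈ 143.500.
(This is only a lower bound; the true E[α(G)] may be larger.)

E[α(G)] ≥ 287/2 ≈ 143.500.


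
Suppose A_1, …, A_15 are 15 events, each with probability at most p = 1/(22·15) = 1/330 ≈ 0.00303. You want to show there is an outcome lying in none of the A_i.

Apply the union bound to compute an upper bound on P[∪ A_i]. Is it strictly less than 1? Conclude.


Union bound: P[∪_{i=1}^{15} A_i] ≤ Σ_i P[A_i] ≤ 15·p = 15·(1/330) = 1/22.
Numerically: 1/22 ≈ 0.04545.
Is 1/22 < 1? YES.
Since P[∪ A_i] ≤ 1/22 < 1, the complement has P[∩ A_i^c] ≥ 1 − 1/22 = 21/22 > 0, so some outcome avoids every A_i.

15·p = 1/22 ≈ 0.04545; existence CERTIFIED by the union bound.


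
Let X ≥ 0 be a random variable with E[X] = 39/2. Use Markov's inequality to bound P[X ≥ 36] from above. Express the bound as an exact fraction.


μ = E[X] = 39/2, a = 36.
Markov: P[X ≥ 36] ≤ μ/a = (39/2)/36 = 13/24.
Numerically: ≈ 0.54167.
(Since a = 36 > μ = 19.50000, the bound 13/24 is < 1 and informative.)

P[X ≥ 36] ≤ 13/24 ≈ 0.54167.
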